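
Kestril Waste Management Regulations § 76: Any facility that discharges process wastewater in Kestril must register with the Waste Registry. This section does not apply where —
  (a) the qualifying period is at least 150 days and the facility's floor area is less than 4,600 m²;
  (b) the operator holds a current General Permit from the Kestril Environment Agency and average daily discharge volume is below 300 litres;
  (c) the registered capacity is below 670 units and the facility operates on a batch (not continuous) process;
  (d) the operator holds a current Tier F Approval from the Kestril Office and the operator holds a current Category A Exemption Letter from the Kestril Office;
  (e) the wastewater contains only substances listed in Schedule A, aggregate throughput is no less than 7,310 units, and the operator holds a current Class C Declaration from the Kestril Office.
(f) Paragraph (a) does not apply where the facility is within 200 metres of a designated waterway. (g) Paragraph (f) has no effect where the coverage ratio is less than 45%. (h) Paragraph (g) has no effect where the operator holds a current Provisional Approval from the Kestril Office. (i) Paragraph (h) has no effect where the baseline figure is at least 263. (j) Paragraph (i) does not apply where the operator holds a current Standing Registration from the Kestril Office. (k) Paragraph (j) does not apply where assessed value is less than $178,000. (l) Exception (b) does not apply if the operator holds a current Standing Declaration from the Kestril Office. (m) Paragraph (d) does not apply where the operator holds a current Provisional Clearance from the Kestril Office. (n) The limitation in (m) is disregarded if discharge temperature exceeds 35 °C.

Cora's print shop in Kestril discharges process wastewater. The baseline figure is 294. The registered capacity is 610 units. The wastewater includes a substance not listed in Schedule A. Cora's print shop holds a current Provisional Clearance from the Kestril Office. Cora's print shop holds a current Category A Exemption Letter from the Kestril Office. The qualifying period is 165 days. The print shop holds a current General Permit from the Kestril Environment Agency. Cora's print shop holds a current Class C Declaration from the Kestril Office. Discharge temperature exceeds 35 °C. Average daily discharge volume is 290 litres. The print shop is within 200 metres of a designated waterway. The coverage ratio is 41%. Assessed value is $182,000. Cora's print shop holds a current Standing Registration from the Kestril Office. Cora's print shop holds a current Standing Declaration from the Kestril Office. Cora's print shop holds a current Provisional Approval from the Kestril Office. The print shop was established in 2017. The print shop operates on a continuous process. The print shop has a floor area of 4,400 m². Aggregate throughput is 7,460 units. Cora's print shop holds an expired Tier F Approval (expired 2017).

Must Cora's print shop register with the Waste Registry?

Yes — Cora's print shop must register with the Waste Registry.

Exception (a)'s conditions are all satisfied: the qualifying period is 165 days, meeting the 150 days threshold; the facility's floor area is 4,400 m², less than the 4,600 m² limit. But: (f) is triggered — the print shop is within 200 m of a designated waterway. (g) would limit (f) — the coverage ratio is 41%, less than the 45% limit — but (h) sets (g) aside: (h) operates against (g): a current Provisional Approval is held. (i) applies (the baseline figure is 294, meeting the 263 threshold), but yields to (j): (j) applies — a current Standing Registration is held. (k) is not triggered (assessed value is $182,000, not less than $178,000), so (j) stands. Exception (a) does not apply.
Exception (b)'s conditions are all satisfied: a current General Permit is held; average daily discharge volume is 290 litres, below the 300 litres limit. But applying paragraph (l): (l) operates against (b): a current Standing Declaration is held. Exception (b) does not apply.
Exception (c) fails — the facility operates on a continuous process.
Exception (d) fails — the Tier F Approval is not current.
Exception (e) does not apply: the wastewater includes a non-Schedule-A substance.
No exception applies. The general rule governs.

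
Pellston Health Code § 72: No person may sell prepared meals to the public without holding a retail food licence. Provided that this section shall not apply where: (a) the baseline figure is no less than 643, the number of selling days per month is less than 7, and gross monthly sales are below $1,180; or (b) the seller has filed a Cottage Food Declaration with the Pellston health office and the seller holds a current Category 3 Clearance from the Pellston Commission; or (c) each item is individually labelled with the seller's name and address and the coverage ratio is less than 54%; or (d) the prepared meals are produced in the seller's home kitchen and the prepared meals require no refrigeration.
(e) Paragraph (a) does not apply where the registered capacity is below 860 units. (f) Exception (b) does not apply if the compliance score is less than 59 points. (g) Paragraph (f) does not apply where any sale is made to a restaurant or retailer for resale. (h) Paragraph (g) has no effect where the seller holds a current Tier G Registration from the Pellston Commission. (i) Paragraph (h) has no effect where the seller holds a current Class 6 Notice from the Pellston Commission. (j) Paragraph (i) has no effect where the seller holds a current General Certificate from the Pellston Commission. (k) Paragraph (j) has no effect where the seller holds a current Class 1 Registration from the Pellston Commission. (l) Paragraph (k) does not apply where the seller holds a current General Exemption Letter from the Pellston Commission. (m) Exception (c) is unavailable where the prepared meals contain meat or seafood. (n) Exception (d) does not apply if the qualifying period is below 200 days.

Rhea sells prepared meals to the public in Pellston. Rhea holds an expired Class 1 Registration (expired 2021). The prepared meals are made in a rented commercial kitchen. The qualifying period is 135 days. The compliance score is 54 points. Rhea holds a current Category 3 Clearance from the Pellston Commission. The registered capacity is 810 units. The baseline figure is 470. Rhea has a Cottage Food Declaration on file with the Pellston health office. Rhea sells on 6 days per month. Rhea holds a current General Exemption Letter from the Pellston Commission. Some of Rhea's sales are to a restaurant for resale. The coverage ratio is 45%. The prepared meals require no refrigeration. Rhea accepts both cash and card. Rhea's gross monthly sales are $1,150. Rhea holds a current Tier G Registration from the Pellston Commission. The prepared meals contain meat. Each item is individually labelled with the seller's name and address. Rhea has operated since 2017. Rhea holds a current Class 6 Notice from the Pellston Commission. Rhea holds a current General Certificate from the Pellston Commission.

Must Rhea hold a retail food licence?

Exception (a) fails — the baseline figure is 470, short of 643.
Exception (b): a Cottage Food Declaration is on file; a current Category 3 Clearance is held — every condition holds. However, paragraphs (f)–(l) must be considered: (f) operates against (b): the compliance score is 54 points, less than the 59 points limit. (g) would limit (f) — some sales are to a restaurant for resale — but (h) sets (g) aside: (h) operates against (g): a current Tier G Registration is held. (i) operates (a current Class 6 Notice is held), but is displaced by (j): (j) operates against (i): a current General Certificate is held. (k) is not triggered (there is no Class 1 Registration in force), so (j) stands. (b) is therefore removed.
Exception (c) is satisfied on its face — items are individually labelled; the coverage ratio is 45%, less than the 54% limit. But applying paragraph (m): (m) operates against (c): the prepared meals contain meat. Exception (c) does not apply.
Exception (d) does not apply: the prepared meals are made in a commercial kitchen, not a home kitchen.
None of the exceptions is available; § 72 applies in full.

Yes — Rhea must hold a retail food licence.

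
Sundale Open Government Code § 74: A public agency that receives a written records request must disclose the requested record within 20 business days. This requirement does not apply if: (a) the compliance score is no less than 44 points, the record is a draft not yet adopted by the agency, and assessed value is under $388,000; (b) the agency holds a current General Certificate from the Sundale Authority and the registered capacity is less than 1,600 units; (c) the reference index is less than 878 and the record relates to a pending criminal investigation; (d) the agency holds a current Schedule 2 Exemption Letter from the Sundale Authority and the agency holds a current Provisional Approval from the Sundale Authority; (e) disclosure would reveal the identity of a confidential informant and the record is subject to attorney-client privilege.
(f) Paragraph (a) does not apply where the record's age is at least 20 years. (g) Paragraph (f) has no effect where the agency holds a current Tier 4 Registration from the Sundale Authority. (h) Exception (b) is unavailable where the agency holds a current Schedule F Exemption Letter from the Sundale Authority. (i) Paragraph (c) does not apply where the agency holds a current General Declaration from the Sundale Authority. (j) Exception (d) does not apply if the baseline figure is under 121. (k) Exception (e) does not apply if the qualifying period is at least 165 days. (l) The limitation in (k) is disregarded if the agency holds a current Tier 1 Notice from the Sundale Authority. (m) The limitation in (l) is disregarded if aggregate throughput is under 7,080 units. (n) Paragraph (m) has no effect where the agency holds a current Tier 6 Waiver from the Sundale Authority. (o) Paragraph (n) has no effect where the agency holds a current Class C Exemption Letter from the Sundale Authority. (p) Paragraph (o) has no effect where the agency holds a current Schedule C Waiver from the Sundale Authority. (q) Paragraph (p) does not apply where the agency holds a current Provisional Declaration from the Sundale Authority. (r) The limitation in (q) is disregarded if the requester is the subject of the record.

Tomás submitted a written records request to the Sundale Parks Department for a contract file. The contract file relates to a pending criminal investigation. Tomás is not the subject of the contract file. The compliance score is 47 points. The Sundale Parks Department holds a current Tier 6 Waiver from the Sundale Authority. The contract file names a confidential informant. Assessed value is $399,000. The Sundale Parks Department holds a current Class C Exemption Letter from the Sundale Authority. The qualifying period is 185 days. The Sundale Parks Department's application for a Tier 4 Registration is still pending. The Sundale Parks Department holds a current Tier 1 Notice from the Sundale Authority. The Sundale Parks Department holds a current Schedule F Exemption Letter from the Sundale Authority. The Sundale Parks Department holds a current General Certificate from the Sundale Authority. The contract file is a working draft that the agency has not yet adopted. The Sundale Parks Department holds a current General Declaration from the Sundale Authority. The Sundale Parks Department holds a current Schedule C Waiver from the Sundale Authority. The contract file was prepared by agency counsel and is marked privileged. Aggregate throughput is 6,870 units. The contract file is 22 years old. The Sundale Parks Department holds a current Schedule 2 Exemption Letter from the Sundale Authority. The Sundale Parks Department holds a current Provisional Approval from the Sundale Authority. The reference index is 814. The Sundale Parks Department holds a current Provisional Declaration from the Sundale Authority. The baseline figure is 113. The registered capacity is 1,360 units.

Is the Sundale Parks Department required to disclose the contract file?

Yes — the Sundale Parks Department must disclose the contract file.

Exception (a) fails — assessed value is $399,000, not under $388,000.
Exception (b)'s conditions are all satisfied: a current General Certificate is held; the registered capacity is 1,360 units, less than the 1,600 units limit. But applying paragraph (h): (h) is engaged — a current Schedule F Exemption Letter is held. Exception (b) does not apply.
Exception (c): the reference index is 814, less than the 878 limit; the contract file relates to a pending investigation — every condition holds. But: (i) operates against (c): a current General Declaration is held. (c) is therefore removed.
All of (d)'s requirements are met (a current Schedule 2 Exemption Letter is held; a current Provisional Approval is held). Turning to paragraph (j): (j) operates — the baseline figure is 113, under the 121 limit. Exception (d) does not apply.
Exception (e) is satisfied on its face — the contract file names a confidential informant; the contract file is privileged. But: (k) operates — the qualifying period is 185 days, meeting the 165 days threshold. (l) operates (a current Tier 1 Notice is held), but is overridden by (m): (m) operates against (l): aggregate throughput is 6,870 units, under the 7,080 units limit. (n) would limit (m) — a current Tier 6 Waiver is held — but (o) sets (n) aside: (o) operates against (n): a current Class C Exemption Letter is held. (p) applies (a current Schedule C Waiver is held), but is displaced by (q): (q) operates — a current Provisional Declaration is held. (r), which would lift (q), is not engaged — Tomás is not the subject of the contract file. So (e) is unavailable.
No exception is made out. the Sundale Parks Department falls within the general rule.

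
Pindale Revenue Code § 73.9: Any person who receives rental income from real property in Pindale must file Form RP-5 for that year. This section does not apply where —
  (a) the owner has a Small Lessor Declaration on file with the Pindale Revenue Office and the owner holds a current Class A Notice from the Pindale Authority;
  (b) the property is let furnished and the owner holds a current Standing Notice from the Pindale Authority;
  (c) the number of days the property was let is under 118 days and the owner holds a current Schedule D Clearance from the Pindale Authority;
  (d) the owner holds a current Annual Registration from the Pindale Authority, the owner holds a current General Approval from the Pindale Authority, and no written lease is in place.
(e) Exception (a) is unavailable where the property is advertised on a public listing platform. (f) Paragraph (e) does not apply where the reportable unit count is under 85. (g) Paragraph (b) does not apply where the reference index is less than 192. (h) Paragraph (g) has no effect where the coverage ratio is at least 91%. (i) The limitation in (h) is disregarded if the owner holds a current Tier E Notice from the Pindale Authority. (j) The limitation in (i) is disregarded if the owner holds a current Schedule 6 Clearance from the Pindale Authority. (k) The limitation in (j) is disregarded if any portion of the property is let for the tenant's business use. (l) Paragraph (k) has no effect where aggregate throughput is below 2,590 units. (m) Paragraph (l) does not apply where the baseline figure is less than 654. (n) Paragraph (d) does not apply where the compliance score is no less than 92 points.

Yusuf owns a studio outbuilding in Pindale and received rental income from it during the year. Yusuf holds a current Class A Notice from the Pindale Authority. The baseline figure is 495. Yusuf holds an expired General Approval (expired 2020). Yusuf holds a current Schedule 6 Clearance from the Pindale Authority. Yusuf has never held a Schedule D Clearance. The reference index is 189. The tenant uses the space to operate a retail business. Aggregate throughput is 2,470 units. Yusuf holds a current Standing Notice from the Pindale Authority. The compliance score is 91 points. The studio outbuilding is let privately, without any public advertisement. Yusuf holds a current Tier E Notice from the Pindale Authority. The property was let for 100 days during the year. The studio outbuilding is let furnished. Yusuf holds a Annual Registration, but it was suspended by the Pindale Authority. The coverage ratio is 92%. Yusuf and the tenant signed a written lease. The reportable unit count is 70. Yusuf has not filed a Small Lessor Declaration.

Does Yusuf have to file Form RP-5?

Exception (a) requires that the owner has a Small Lessor Declaration on file with the Pindale Revenue Office; but no Small Lessor Declaration is on file, so (a) is unavailable.
Exception (b)'s conditions are all satisfied: the property is let furnished; a current Standing Notice is held. However, paragraphs (g)–(m) must be considered: (g) operates — the reference index is 189, less than the 192 limit. (h) would limit (g) — the coverage ratio is 92%, meeting the 91% threshold — but (i) sets (h) aside: (i) is triggered — a current Tier E Notice is held. (j) would limit (i) — a current Schedule 6 Clearance is held — but (k) sets (j) aside: (k) applies — the space is let for business use. (l) would limit (k) — aggregate throughput is 2,470 units, below the 2,590 units limit — but (m) sets (l) aside: (m) operates against (l): the baseline figure is 495, less than the 654 limit. (b) is therefore removed.
Exception (c) requires that the owner holds a current Schedule D Clearance from the Pindale Authority; but no current Schedule D Clearance is held, so (c) is unavailable.
Exception (d) requires that the owner holds a current Annual Registration from the Pindale Authority; but the Annual Registration is not current, so (d) is unavailable.
No exception displaces § 73.9.

Yes — Yusuf must file Form RP-5.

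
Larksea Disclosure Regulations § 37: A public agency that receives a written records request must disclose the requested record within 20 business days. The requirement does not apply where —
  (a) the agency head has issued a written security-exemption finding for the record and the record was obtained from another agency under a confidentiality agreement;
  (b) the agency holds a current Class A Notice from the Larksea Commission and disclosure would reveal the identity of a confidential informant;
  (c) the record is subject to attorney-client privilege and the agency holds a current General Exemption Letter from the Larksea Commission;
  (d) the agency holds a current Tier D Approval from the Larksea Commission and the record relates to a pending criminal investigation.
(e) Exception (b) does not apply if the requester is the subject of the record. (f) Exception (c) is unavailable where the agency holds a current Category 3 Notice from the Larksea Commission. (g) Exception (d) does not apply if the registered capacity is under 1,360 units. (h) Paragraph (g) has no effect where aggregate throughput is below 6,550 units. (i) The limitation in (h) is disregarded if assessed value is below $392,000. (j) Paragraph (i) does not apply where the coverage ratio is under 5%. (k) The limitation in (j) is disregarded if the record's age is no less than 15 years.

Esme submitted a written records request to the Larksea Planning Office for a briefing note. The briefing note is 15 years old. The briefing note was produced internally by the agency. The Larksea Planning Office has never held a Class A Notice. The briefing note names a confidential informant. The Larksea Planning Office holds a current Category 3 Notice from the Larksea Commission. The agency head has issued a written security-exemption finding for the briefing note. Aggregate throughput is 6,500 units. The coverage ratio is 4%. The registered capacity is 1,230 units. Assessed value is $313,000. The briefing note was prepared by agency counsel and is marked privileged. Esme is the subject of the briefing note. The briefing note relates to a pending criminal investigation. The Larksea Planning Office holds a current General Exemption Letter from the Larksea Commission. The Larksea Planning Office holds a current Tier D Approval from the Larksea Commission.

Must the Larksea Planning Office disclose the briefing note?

Exception (a) does not apply: the briefing note was produced internally.
Exception (b) fails — no current Class A Notice is held.
Exception (c): the briefing note is privileged; a current General Exemption Letter is held — every condition holds. Turning to paragraph (f): (f) is engaged — a current Category 3 Notice is held. (c) is therefore removed.
Exception (d)'s conditions are all satisfied: a current Tier D Approval is held; the briefing note relates to a pending investigation. But: (g) operates against (d): the registered capacity is 1,230 units, under the 1,360 units limit. (h) applies (aggregate throughput is 6,500 units, below the 6,550 units limit), but is set aside by (i): (i) operates against (h): assessed value is $313,000, below the $392,000 limit. (j) applies (the coverage ratio is 4%, under the 5% limit), but is displaced by (k): (k) operates against (j): the record's age is 15 years, meeting the 15 years threshold. (d) is therefore removed.
None of the exceptions is available; § 37 applies in full.

Yes — the Larksea Planning Office must disclose the briefing note.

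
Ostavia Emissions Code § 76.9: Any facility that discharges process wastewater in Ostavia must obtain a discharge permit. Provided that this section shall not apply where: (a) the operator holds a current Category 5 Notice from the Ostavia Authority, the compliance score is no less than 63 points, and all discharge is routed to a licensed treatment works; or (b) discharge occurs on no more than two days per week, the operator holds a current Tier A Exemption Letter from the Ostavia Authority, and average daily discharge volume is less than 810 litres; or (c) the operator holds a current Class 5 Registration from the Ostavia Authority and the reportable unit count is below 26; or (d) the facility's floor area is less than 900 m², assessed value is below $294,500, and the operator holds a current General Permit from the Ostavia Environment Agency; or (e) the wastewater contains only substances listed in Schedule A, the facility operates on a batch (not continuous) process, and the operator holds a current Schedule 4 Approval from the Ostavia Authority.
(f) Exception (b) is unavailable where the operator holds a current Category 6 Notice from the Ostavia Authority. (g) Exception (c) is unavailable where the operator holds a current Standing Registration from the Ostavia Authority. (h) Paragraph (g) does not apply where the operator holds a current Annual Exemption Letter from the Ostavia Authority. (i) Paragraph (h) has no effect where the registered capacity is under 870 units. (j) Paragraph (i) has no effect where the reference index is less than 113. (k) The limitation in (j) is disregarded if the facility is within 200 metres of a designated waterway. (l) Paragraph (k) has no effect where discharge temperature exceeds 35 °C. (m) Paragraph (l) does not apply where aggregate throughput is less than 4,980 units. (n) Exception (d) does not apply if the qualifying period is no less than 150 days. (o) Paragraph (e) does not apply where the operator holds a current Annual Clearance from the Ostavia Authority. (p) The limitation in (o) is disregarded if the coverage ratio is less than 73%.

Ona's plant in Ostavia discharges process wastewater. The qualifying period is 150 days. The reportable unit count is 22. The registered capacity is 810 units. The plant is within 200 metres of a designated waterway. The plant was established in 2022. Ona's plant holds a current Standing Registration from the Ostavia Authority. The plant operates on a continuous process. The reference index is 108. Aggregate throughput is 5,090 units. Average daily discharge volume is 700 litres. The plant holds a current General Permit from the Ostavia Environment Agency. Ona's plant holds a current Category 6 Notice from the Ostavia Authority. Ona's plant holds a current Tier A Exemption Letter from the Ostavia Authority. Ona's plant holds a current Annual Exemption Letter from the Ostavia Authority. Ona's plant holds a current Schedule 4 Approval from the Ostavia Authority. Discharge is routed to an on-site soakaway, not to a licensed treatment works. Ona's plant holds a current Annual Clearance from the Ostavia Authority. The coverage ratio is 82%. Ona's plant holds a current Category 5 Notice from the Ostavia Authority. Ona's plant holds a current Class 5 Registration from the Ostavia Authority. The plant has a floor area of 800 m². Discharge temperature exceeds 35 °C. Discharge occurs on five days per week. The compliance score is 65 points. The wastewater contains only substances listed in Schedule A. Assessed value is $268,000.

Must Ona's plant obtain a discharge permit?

No — exception (c) applies; Ona's plant is not required to obtain a discharge permit.

Exception (a) requires that all discharge is routed to a licensed treatment works; but discharge is not routed to a licensed treatment works, so (a) is unavailable.
Exception (b) fails — discharge occurs on five days per week.
All of (c)'s requirements are met (a current Class 5 Registration is held; the reportable unit count is 22, below the 26 limit). Under paragraphs (g)–(m): (g) is engaged (a current Standing Registration is held), but yields to (h): (h) is engaged — a current Annual Exemption Letter is held. (i) applies (the registered capacity is 810 units, under the 870 units limit), but is itself disapplied by (j): (j) operates against (i): the reference index is 108, less than the 113 limit. (k) would limit (j) — the plant is within 200 m of a designated waterway — but (l) sets (k) aside: (l) operates against (k): discharge temperature exceeds 35 °C. (m) is inapplicable (aggregate throughput is 5,090 units, not less than 4,980 units), so (l) stands. (c) remains available.
Exception (d): the facility's floor area is 800 m², less than the 900 m² limit; assessed value is $268,000, below the $294,500 limit; a current General Permit is held — every condition holds. But: (n) operates against (d): the qualifying period is 150 days, meeting the 150 days threshold. Exception (d) does not apply.
Exception (e) fails — the facility operates on a continuous process.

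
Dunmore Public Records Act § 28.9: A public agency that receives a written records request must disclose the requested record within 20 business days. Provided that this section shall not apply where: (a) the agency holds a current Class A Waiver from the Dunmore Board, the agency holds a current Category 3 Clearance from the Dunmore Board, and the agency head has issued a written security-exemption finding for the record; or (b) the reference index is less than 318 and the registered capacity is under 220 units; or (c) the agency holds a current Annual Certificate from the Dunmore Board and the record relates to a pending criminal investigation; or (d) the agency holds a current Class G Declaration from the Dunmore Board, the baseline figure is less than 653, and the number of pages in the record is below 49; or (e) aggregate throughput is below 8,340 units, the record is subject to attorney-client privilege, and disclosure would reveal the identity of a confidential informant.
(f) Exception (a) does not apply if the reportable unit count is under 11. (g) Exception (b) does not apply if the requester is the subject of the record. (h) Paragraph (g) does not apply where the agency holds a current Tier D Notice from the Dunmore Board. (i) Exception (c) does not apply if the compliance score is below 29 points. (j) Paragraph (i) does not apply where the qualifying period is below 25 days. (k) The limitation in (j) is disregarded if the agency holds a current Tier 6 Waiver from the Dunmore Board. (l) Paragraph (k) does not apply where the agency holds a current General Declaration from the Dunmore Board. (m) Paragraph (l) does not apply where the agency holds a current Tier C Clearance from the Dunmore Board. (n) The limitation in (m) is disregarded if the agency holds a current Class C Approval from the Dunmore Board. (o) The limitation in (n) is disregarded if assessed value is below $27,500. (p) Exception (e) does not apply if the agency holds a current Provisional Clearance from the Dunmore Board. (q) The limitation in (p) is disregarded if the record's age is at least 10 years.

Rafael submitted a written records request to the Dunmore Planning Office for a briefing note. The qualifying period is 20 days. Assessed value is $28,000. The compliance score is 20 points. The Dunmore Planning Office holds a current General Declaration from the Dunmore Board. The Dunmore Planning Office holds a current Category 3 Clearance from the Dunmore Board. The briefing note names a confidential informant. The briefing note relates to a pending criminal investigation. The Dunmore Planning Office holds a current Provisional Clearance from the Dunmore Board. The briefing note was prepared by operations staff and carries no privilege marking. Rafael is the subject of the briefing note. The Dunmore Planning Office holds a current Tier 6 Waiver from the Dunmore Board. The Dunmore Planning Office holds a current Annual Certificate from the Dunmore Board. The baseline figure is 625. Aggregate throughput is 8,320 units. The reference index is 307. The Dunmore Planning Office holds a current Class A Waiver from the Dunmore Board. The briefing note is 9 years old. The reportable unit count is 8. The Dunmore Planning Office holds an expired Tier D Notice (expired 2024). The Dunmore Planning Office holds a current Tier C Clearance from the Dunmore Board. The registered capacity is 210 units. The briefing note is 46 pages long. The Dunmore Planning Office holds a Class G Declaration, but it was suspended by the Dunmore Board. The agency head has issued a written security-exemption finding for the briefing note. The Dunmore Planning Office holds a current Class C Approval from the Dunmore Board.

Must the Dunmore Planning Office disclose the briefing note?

All of (a)'s requirements are met (a current Class A Waiver is held; a current Category 3 Clearance is held; a written security-exemption finding has been issued). But: (f) is engaged — the reportable unit count is 8, under the 11 limit. (a) is therefore removed.
Exception (b)'s conditions are all satisfied: the reference index is 307, less than the 318 limit; the registered capacity is 210 units, under the 220 units limit. But: (g) operates against (b): Rafael is the subject of the briefing note. (h), which would lift (g), is not triggered — no current Tier D Notice is held. (b) is therefore removed.
Exception (c)'s conditions are all satisfied: a current Annual Certificate is held; the briefing note relates to a pending investigation. As to paragraphs (i)–(o): (i) operates (the compliance score is 20 points, below the 29 points limit), but is overridden by (j): (j) is engaged — the qualifying period is 20 days, below the 25 days limit. (k) is triggered (a current Tier 6 Waiver is held), but is itself disapplied by (l): (l) operates against (k): a current General Declaration is held. (m) would limit (l) — a current Tier C Clearance is held — but (n) sets (m) aside: (n) operates against (m): a current Class C Approval is held. (o) is inapplicable (assessed value is $28,000, not below $27,500), so (n) stands. So (c) applies.
Exception (d) fails — there is no Class G Declaration in force.
Exception (e) does not apply: the briefing note carries no privilege marking.

No — exception (c) applies; the Dunmore Planning Office is not required to disclose the briefing note.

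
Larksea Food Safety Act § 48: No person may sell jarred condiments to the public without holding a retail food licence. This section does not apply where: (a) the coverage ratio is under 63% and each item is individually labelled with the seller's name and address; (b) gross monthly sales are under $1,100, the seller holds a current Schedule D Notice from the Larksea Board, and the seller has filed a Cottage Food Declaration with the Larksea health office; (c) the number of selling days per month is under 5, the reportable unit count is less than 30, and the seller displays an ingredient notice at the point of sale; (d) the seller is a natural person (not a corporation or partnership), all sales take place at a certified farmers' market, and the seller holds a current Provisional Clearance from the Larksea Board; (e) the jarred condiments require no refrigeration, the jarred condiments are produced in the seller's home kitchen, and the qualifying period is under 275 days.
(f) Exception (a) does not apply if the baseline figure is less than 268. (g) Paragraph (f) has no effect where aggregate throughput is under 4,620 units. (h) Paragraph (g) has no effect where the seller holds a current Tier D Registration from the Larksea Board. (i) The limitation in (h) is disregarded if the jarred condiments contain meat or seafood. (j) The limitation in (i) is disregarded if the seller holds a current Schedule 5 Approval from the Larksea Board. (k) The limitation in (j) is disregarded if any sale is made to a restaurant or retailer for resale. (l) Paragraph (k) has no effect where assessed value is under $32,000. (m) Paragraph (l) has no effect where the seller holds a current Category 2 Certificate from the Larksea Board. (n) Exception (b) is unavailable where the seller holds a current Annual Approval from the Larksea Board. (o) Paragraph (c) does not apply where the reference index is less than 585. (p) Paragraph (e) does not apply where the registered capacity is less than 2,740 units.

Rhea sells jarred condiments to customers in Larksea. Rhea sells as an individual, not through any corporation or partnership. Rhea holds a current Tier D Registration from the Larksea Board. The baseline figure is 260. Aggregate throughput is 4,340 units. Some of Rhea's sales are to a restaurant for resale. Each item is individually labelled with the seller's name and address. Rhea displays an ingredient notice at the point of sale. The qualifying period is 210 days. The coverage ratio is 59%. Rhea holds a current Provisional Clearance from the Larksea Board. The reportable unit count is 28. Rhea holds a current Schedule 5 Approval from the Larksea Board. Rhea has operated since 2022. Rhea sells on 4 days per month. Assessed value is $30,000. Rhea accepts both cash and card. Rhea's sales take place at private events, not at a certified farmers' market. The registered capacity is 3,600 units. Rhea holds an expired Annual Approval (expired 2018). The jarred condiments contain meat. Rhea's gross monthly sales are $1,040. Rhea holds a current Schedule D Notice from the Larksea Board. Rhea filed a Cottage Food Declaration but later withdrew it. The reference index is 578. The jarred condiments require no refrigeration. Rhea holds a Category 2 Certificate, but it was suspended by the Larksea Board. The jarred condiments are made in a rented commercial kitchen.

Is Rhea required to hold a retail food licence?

Yes — Rhea must hold a retail food licence.

Exception (a) is satisfied on its face — the coverage ratio is 59%, under the 63% limit; items are individually labelled. However, paragraphs (f)–(m) must be considered: (f) operates — the baseline figure is 260, less than the 268 limit. (g) would limit (f) — aggregate throughput is 4,340 units, under the 4,620 units limit — but (h) sets (g) aside: (h) is engaged — a current Tier D Registration is held. (i) is engaged (the jarred condiments contain meat), but is set aside by (j): (j) operates against (i): a current Schedule 5 Approval is held. (k) operates (some sales are to a restaurant for resale), but yields to (l): (l) operates against (k): assessed value is $30,000, under the $32,000 limit. (m) does not operate here (there is no Category 2 Certificate in force), so (l) stands. Exception (a) does not apply.
Exception (b) does not apply: the Cottage Food Declaration was withdrawn.
Exception (c) is satisfied on its face — the number of selling days per month is 4, under the 5 limit; the reportable unit count is 28, less than the 30 limit; an ingredient notice is displayed. But: (o) is triggered — the reference index is 578, less than the 585 limit. (c) is therefore removed.
Exception (d) fails — sales are at private events, not a certified farmers' market.
Exception (e) fails — the jarred condiments are made in a commercial kitchen, not a home kitchen.
No exception displaces § 48.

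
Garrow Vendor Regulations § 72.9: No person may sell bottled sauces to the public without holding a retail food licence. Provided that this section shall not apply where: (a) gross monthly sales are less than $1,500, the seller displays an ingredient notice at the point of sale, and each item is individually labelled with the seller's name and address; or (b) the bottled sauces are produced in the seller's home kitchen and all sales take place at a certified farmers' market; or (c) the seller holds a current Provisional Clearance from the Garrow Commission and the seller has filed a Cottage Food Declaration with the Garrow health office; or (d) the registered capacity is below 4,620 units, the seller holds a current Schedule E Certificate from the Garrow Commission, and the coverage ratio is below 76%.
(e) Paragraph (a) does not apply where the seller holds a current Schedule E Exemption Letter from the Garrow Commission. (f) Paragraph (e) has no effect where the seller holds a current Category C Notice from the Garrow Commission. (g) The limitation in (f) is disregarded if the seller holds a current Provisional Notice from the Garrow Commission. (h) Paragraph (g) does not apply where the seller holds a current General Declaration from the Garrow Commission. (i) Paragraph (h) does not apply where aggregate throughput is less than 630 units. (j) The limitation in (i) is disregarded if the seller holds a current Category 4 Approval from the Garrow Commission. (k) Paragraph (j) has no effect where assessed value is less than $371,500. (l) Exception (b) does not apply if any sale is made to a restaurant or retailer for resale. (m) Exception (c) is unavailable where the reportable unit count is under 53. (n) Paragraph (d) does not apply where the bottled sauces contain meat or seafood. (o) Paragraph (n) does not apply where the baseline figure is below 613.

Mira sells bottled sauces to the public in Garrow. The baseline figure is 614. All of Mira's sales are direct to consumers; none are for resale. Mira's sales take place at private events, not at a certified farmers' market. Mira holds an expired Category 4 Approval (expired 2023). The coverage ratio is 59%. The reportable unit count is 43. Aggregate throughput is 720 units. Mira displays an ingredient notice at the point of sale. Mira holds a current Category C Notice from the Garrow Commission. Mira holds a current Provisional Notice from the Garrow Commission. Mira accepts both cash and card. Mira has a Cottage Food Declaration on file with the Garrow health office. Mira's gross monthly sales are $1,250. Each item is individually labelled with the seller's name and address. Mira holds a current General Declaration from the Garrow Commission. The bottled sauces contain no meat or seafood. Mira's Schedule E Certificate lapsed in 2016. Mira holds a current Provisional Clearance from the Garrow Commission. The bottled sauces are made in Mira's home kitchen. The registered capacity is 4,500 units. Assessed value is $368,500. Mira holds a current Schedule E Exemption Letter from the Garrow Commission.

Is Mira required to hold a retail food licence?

Exception (a)'s conditions are all satisfied: gross monthly sales are $1,250, less than the $1,500 limit; an ingredient notice is displayed; items are individually labelled. Under paragraphs (e)–(k): (e) would limit (a) — a current Schedule E Exemption Letter is held — but (f) sets (e) aside: (f) operates — a current Category C Notice is held. (g) applies (a current Provisional Notice is held), but is overridden by (h): (h) is triggered — a current General Declaration is held. (i), which would lift (h), does not operate here — aggregate throughput is 720 units, not less than 630 units. So (a) applies.
Exception (b) requires that all sales take place at a certified farmers' market; but sales are at private events, not a certified farmers' market, so (b) is unavailable.
Exception (c)'s conditions are all satisfied: a current Provisional Clearance is held; a Cottage Food Declaration is on file. Turning to paragraph (m): (m) is triggered — the reportable unit count is 43, under the 53 limit. So (c) is unavailable.
Exception (d) does not apply: there is no Schedule E Certificate in force.

No — exception (a) applies; Mira is not required to hold a retail food licence.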